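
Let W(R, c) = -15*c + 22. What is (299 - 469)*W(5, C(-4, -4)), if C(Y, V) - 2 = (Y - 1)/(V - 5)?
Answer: 8330/3 ≈ 2776.7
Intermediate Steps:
C(Y, V) = 2 + (-1 + Y)/(-5 + V) (C(Y, V) = 2 + (Y - 1)/(V - 5) = 2 + (-1 + Y)/(-5 + V))
W(R, c) = 22 - 15*c
(299 - 469)*W(5, C(-4, -4)) = (299 - 469)*(22 - 15*(-11 - 4 + 2*(-4))/(-5 - 4)) = -170*(22 - 15*(-11 - 4 - 8)/(-9)) = -170*(22 - (-5)*(-23)/3) = -170*(22 - 15*23/9) = -170*(22 - 115/3) = -170*(-49/3) = 8330/3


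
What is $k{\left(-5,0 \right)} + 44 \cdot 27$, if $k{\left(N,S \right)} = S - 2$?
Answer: $1186$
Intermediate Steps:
$k{\left(N,S \right)} = -2 + S$ ($k{\left(N,S \right)} = S - 2 = -2 + S$)
$k{\left(-5,0 \right)} + 44 \cdot 27 = \left(-2 + 0\right) + 44 \cdot 27 = -2 + 1188 = 1186$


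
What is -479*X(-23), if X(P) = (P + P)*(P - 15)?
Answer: -837292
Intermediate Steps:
X(P) = 2*P*(-15 + P) (X(P) = (2*P)*(-15 + P) = 2*P*(-15 + P))
-479*X(-23) = -958*(-23)*(-15 - 23) = -958*(-23)*(-38) = -479*1748 = -837292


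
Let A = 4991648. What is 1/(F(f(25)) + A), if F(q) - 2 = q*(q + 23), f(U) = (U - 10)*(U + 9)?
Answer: 1/5263480 ≈ 1.8999e-7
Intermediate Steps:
f(U) = (-10 + U)*(9 + U)
F(q) = 2 + q*(23 + q) (F(q) = 2 + q*(q + 23) = 2 + q*(23 + q))
1/(F(f(25)) + A) = 1/((2 + (-90 + 25² - 1*25)² + 23*(-90 + 25² - 1*25)) + 4991648) = 1/((2 + (-90 + 625 - 25)² + 23*(-90 + 625 - 25)) + 4991648) = 1/((2 + 510² + 23*510) + 4991648) = 1/((2 + 260100 + 11730) + 4991648) = 1/(271832 + 4991648) = 1/5263480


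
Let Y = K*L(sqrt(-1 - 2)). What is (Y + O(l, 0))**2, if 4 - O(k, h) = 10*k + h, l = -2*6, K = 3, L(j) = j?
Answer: 15349 + 744*I*sqrt(3) ≈ 15349.0 + 1288.6*I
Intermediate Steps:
l = -12
O(k, h) = 4 - h - 10*k (O(k, h) = 4 - (10*k + h) = 4 - (h + 10*k) = 4 + (-h - 10*k) = 4 - h - 10*k)
Y = 3*I*sqrt(3) (Y = 3*sqrt(-1 - 2) = 3*sqrt(-3) = 3*(I*sqrt(3)) = 3*I*sqrt(3) ≈ 5.1962*I)
(Y + O(l, 0))**2 = (3*I*sqrt(3) + (4 - 1*0 - 10*(-12)))**2 = (3*I*sqrt(3) + (4 + 0 + 120))**2 = (3*I*sqrt(3) + 124)**2 = (124 + 3*I*sqrt(3))**2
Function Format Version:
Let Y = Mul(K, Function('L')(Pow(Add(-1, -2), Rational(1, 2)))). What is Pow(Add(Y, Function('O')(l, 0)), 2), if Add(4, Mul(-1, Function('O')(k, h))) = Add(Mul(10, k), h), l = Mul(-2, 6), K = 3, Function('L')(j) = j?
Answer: Add(15349, Mul(744, I, Pow(3, Rational(1, 2)))) ≈ Add(15349., Mul(1288.6, I))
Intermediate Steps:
l = -12
Function('O')(k, h) = Add(4, Mul(-1, h), Mul(-10, k)) (Function('O')(k, h) = Add(4, Mul(-1, Add(Mul(10, k), h))) = Add(4, Mul(-1, Add(h, Mul(10, k)))) = Add(4, Add(Mul(-1, h), Mul(-10, k))) = Add(4, Mul(-1, h), Mul(-10, k)))
Y = Mul(3, I, Pow(3, Rational(1, 2))) (Y = Mul(3, Pow(Add(-1, -2), Rational(1, 2))) = Mul(3, Pow(-3, Rational(1, 2))) = Mul(3, Mul(I, Pow(3, Rational(1, 2)))) = Mul(3, I, Pow(3, Rational(1, 2))) ≈ Mul(5.1962, I))
Pow(Add(Y, Function('O')(l, 0)), 2) = Pow(Add(Mul(3, I, Pow(3, Rational(1, 2))), Add(4, Mul(-1, 0), Mul(-10, -12))), 2) = Pow(Add(Mul(3, I, Pow(3, Rational(1, 2))), Add(4, 0, 120)), 2) = Pow(Add(Mul(3, I, Pow(3, Rational(1, 2))), 124), 2) = Pow(Add(124, Mul(3, I, Pow(3, Rational(1, 2)))), 2)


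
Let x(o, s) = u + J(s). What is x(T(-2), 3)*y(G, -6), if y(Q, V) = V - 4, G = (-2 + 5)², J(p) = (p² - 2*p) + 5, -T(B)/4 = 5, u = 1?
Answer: -90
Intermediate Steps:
T(B) = -20 (T(B) = -4*5 = -20)
J(p) = 5 + p² - 2*p
G = 9 (G = 3² = 9)
y(Q, V) = -4 + V
x(o, s) = 6 + s² - 2*s (x(o, s) = 1 + (5 + s² - 2*s) = 6 + s² - 2*s)
x(T(-2), 3)*y(G, -6) = (6 + 3² - 2*3)*(-4 - 6) = (6 + 9 - 6)*(-10) = 9*(-10) = -90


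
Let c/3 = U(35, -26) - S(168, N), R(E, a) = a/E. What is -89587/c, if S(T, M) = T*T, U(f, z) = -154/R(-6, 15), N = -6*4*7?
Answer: 447935/422436 ≈ 1.0604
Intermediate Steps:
N = -168 (N = -24*7 = -168)
U(f, z) = 308/5 (U(f, z) = -154/(15/(-6)) = -154/(15*(-⅙)) = -154/(-5/2) = -154*(-⅖) = 308/5)
S(T, M) = T²
c = -422436/5 (c = 3*(308/5 - 1*168²) = 3*(308/5 - 1*28224) = 3*(308/5 - 28224) = 3*(-140812/5) = -422436/5 ≈ -84487.)
-89587/c = -89587/(-422436/5) = -89587*(-5/422436) = 447935/422436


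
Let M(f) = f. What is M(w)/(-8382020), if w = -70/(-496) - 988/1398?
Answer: 98047/1453039931040 ≈ 6.7477e-8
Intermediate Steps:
w = -98047/173352 (w = -70*(-1/496) - 988*1/1398 = 35/248 - 494/699 = -98047/173352 ≈ -0.56559)
M(w)/(-8382020) = -98047/173352/(-8382020) = -98047/173352*(-1/8382020) = 98047/1453039931040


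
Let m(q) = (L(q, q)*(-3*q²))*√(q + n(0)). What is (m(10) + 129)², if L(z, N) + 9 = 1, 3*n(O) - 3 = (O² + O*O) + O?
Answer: 63376641 + 619200*√11 ≈ 6.5430e+7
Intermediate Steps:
n(O) = 1 + O/3 + 2*O²/3 (n(O) = 1 + ((O² + O*O) + O)/3 = 1 + ((O² + O²) + O)/3 = 1 + (2*O² + O)/3 = 1 + (O + 2*O²)/3 = 1 + (O/3 + 2*O²/3) = 1 + O/3 + 2*O²/3)
L(z, N) = -8 (L(z, N) = -9 + 1 = -8)
m(q) = 24*q²*√(1 + q) (m(q) = (-(-24)*q²)*√(q + (1 + (⅓)*0 + (⅔)*0²)) = (24*q²)*√(q + (1 + 0 + (⅔)*0)) = (24*q²)*√(q + (1 + 0 + 0)) = (24*q²)*√(q + 1) = (24*q²)*√(1 + q) = 24*q²*√(1 + q))
(m(10) + 129)² = (24*10²*√(1 + 10) + 129)² = (24*100*√11 + 129)² = (2400*√11 + 129)² = (129 + 2400*√11)²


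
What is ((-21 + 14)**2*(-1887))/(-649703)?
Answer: 92463/649703 ≈ 0.14232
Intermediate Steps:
((-21 + 14)**2*(-1887))/(-649703) = ((-7)**2*(-1887))*(-1/649703) = (49*(-1887))*(-1/649703) = -92463*(-1/649703) = 92463/649703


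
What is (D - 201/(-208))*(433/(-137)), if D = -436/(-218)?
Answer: -267161/28496 ≈ -9.3754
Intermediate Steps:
D = 2 (D = -436*(-1/218) = 2)
(D - 201/(-208))*(433/(-137)) = (2 - 201/(-208))*(433/(-137)) = (2 - 201*(-1/208))*(433*(-1/137)) = (2 + 201/208)*(-433/137) = (617/208)*(-433/137) = -267161/28496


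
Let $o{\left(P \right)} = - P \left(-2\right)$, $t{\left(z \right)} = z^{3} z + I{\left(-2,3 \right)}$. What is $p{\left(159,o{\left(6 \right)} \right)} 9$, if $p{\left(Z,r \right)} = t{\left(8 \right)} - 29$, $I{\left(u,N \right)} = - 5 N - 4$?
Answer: $36432$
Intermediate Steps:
$I{\left(u,N \right)} = -4 - 5 N$
$t{\left(z \right)} = -19 + z^{4}$ ($t{\left(z \right)} = z^{3} z - 19 = z^{4} - 19 = -19 + z^{4}$)
$o{\left(P \right)} = 2 P$
$p{\left(Z,r \right)} = 4048$ ($p{\left(Z,r \right)} = \left(-19 + 8^{4}\right) - 29 = \left(-19 + 4096\right) - 29 = 4077 - 29 = 4048$)
$p{\left(159,o{\left(6 \right)} \right)} 9 = 4048 \cdot 9 = 36432$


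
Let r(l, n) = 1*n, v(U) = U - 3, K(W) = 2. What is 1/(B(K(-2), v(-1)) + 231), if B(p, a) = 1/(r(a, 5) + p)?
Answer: 7/1618 ≈ 0.0043263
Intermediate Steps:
v(U) = -3 + U
r(l, n) = n
B(p, a) = 1/(5 + p)
1/(B(K(-2), v(-1)) + 231) = 1/(1/(5 + 2) + 231) = 1/(1/7 + 231) = 1/(1618/7) = 7/1618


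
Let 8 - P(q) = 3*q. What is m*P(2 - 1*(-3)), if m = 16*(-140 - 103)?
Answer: 27216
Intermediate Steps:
m = -3888 (m = 16*(-243) = -3888)
P(q) = 8 - 3*q
m*P(2 - 1*(-3)) = -3888*(8 - 3*(2 - 1*(-3))) = -3888*(8 - 3*(2 + 3)) = -3888*(8 - 3*5) = -3888*(8 - 15) = -3888*(-7) = 27216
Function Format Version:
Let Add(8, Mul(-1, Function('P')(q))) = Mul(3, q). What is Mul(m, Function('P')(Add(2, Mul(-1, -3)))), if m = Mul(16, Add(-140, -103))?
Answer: 27216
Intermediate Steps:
m = -3888 (m = Mul(16, -243) = -3888)
Function('P')(q) = Add(8, Mul(-3, q)) (Function('P')(q) = Add(8, Mul(-1, Mul(3, q))) = Add(8, Mul(-3, q)))
Mul(m, Function('P')(Add(2, Mul(-1, -3)))) = Mul(-3888, Add(8, Mul(-3, Add(2, Mul(-1, -3))))) = Mul(-3888, Add(8, Mul(-3, Add(2, 3)))) = Mul(-3888, Add(8, Mul(-3, 5))) = Mul(-3888, Add(8, -15)) = Mul(-3888, -7) = 27216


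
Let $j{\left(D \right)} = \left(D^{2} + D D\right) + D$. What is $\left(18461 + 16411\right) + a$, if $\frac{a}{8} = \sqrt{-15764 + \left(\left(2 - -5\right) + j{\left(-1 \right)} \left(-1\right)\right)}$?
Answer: $34872 + 8 i \sqrt{15758} \approx 34872.0 + 1004.2 i$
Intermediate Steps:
$j{\left(D \right)} = D + 2 D^{2}$ ($j{\left(D \right)} = \left(D^{2} + D^{2}\right) + D = 2 D^{2} + D = D + 2 D^{2}$)
$a = 8 i \sqrt{15758}$ ($a = 8 \sqrt{-15764 + \left(\left(2 - -5\right) + - (1 + 2 \left(-1\right)) \left(-1\right)\right)} = 8 \sqrt{-15764 + \left(\left(2 + 5\right) + - (1 - 2) \left(-1\right)\right)} = 8 \sqrt{-15764 + \left(7 + \left(-1\right) \left(-1\right) \left(-1\right)\right)} = 8 \sqrt{-15764 + \left(7 + 1 \left(-1\right)\right)} = 8 \sqrt{-15764 + \left(7 - 1\right)} = 8 \sqrt{-15764 + 6} = 8 \sqrt{-15758} = 8 i \sqrt{15758} \approx 1004.2 i$)
$\left(18461 + 16411\right) + a = \left(18461 + 16411\right) + 8 i \sqrt{15758} = 34872 + 8 i \sqrt{15758}$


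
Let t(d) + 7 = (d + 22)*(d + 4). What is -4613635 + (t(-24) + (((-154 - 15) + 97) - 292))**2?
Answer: -4504074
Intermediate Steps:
t(d) = -7 + (4 + d)*(22 + d) (t(d) = -7 + (d + 22)*(d + 4) = -7 + (22 + d)*(4 + d) = -7 + (4 + d)*(22 + d))
-4613635 + (t(-24) + (((-154 - 15) + 97) - 292))**2 = -4613635 + ((81 + (-24)**2 + 26*(-24)) + (((-154 - 15) + 97) - 292))**2 = -4613635 + ((81 + 576 - 624) + ((-169 + 97) - 292))**2 = -4613635 + (33 + (-72 - 292))**2 = -4613635 + (33 - 364)**2 = -4613635 + (-331)**2 = -4613635 + 109561 = -4504074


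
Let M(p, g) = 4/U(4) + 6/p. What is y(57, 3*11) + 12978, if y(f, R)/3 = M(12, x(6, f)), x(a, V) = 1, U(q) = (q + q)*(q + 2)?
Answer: 51919/4 ≈ 12980.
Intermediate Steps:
U(q) = 2*q*(2 + q) (U(q) = (2*q)*(2 + q) = 2*q*(2 + q))
M(p, g) = 1/12 + 6/p (M(p, g) = 4/((2*4*(2 + 4))) + 6/p = 4/((2*4*6)) + 6/p = 4/48 + 6/p = 4*(1/48) + 6/p = 1/12 + 6/p)
y(f, R) = 7/4 (y(f, R) = 3*((1/12)*(72 + 12)/12) = 3*((1/12)*(1/12)*84) = 3*(7/12) = 7/4)
y(57, 3*11) + 12978 = 7/4 + 12978 = 51919/4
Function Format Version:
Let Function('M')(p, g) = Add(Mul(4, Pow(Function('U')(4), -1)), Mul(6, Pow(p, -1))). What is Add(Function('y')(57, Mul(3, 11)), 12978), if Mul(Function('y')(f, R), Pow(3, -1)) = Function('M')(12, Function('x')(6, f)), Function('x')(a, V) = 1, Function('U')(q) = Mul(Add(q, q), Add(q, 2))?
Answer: Rational(51919, 4) ≈ 12980.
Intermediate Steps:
Function('U')(q) = Mul(2, q, Add(2, q)) (Function('U')(q) = Mul(Mul(2, q), Add(2, q)) = Mul(2, q, Add(2, q)))
Function('M')(p, g) = Add(Rational(1, 12), Mul(6, Pow(p, -1))) (Function('M')(p, g) = Add(Mul(4, Pow(Mul(2, 4, Add(2, 4)), -1)), Mul(6, Pow(p, -1))) = Add(Mul(4, Pow(Mul(2, 4, 6), -1)), Mul(6, Pow(p, -1))) = Add(Mul(4, Pow(48, -1)), Mul(6, Pow(p, -1))) = Add(Mul(4, Rational(1, 48)), Mul(6, Pow(p, -1))) = Add(Rational(1, 12), Mul(6, Pow(p, -1))))
Function('y')(f, R) = Rational(7, 4) (Function('y')(f, R) = Mul(3, Mul(Rational(1, 12), Pow(12, -1), Add(72, 12))) = Mul(3, Mul(Rational(1, 12), Rational(1, 12), 84)) = Mul(3, Rational(7, 12)) = Rational(7, 4))
Add(Function('y')(57, Mul(3, 11)), 12978) = Add(Rational(7, 4), 12978) = Rational(51919, 4)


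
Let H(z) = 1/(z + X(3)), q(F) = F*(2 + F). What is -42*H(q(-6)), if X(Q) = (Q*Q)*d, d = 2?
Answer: -1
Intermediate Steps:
X(Q) = 2*Q² (X(Q) = (Q*Q)*2 = Q²*2 = 2*Q²)
H(z) = 1/(18 + z) (H(z) = 1/(z + 2*3²) = 1/(z + 2*9) = 1/(z + 18) = 1/(18 + z))
-42*H(q(-6)) = -42/(18 - 6*(2 - 6)) = -42/(18 - 6*(-4)) = -42/(18 + 24) = -42/42 = -42*1/42 = -1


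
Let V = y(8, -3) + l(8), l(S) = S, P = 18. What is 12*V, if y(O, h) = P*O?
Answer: 1824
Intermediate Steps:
y(O, h) = 18*O
V = 152 (V = 18*8 + 8 = 144 + 8 = 152)
12*V = 12*152 = 1824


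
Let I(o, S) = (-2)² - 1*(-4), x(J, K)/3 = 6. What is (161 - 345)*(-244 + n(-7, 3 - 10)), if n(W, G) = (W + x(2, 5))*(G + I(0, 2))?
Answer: 42872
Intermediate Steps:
x(J, K) = 18 (x(J, K) = 3*6 = 18)
I(o, S) = 8 (I(o, S) = 4 + 4 = 8)
n(W, G) = (8 + G)*(18 + W) (n(W, G) = (W + 18)*(G + 8) = (18 + W)*(8 + G) = (8 + G)*(18 + W))
(161 - 345)*(-244 + n(-7, 3 - 10)) = (161 - 345)*(-244 + (144 + 8*(-7) + 18*(3 - 10) + (3 - 10)*(-7))) = -184*(-244 + (144 - 56 + 18*(-7) - 7*(-7))) = -184*(-244 + (144 - 56 - 126 + 49)) = -184*(-244 + 11) = -184*(-233) = 42872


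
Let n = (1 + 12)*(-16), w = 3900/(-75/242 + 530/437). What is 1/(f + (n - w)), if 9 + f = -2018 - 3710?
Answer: -1469/15078445 ≈ -9.7424e-5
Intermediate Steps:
f = -5737 (f = -9 + (-2018 - 3710) = -9 - 5728 = -5737)
w = 6345240/1469 (w = 3900/(-75*1/242 + 530*(1/437)) = 3900/(-75/242 + 530/437) = 3900/(95485/105754) = 3900*(105754/95485) = 6345240/1469 ≈ 4319.4)
n = -208 (n = 13*(-16) = -208)
1/(f + (n - w)) = 1/(-5737 + (-208 - 1*6345240/1469)) = 1/(-5737 + (-208 - 6345240/1469)) = 1/(-5737 - 6650792/1469) = 1/(-15078445/1469) = -1469/15078445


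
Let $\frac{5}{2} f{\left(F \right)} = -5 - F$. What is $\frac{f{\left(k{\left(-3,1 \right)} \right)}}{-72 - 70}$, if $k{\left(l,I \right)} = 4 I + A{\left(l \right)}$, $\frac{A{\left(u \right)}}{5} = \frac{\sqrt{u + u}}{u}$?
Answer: $\frac{9}{355} - \frac{i \sqrt{6}}{213} \approx 0.025352 - 0.0115 i$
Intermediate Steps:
$A{\left(u \right)} = \frac{5 \sqrt{2}}{\sqrt{u}}$ ($A{\left(u \right)} = 5 \frac{\sqrt{u + u}}{u} = 5 \frac{\sqrt{2 u}}{u} = 5 \frac{\sqrt{2} \sqrt{u}}{u} = 5 \frac{\sqrt{2}}{\sqrt{u}} = \frac{5 \sqrt{2}}{\sqrt{u}}$)
$k{\left(l,I \right)} = 4 I + \frac{5 \sqrt{2}}{\sqrt{l}}$
$f{\left(F \right)} = -2 - \frac{2 F}{5}$ ($f{\left(F \right)} = \frac{2 \left(-5 - F\right)}{5} = -2 - \frac{2 F}{5}$)
$\frac{f{\left(k{\left(-3,1 \right)} \right)}}{-72 - 70} = \frac{-2 - \frac{2 \left(4 \cdot 1 + \frac{5 \sqrt{2}}{i \sqrt{3}}\right)}{5}}{-72 - 70} = \frac{-2 - \frac{2 \left(4 + 5 \sqrt{2} \left(- \frac{i \sqrt{3}}{3}\right)\right)}{5}}{-142} = \left(-2 - \frac{2 \left(4 - \frac{5 i \sqrt{6}}{3}\right)}{5}\right) \left(- \frac{1}{142}\right) = \left(-2 - \left(\frac{8}{5} - \frac{2 i \sqrt{6}}{3}\right)\right) \left(- \frac{1}{142}\right) = \left(- \frac{18}{5} + \frac{2 i \sqrt{6}}{3}\right) \left(- \frac{1}{142}\right) = \frac{9}{355} - \frac{i \sqrt{6}}{213}$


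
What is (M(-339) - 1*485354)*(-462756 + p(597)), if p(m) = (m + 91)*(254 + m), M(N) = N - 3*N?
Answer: -59485254832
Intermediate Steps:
M(N) = -2*N
p(m) = (91 + m)*(254 + m)
(M(-339) - 1*485354)*(-462756 + p(597)) = (-2*(-339) - 1*485354)*(-462756 + (23114 + 597² + 345*597)) = (678 - 485354)*(-462756 + (23114 + 356409 + 205965)) = -484676*(-462756 + 585488) = -484676*122732 = -59485254832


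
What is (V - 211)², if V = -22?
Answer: 54289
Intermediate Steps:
(V - 211)² = (-22 - 211)² = (-233)² = 54289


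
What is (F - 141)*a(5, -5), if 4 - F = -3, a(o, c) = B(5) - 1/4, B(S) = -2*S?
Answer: 2747/2 ≈ 1373.5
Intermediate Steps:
a(o, c) = -41/4 (a(o, c) = -2*5 - 1/4 = -10 - 1*¼ = -10 - ¼ = -41/4)
F = 7 (F = 4 - 1*(-3) = 4 + 3 = 7)
(F - 141)*a(5, -5) = (7 - 141)*(-41/4) = -134*(-41/4) = 2747/2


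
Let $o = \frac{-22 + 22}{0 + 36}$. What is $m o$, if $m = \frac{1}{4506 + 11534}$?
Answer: $0$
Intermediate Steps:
$m = \frac{1}{16040} \approx 6.2344 \cdot 10^{-5}$
$o = 0$ ($o = \frac{0}{36} = 0 \cdot \frac{1}{36} = 0$)
$m o = \frac{1}{16040} \cdot 0 = 0$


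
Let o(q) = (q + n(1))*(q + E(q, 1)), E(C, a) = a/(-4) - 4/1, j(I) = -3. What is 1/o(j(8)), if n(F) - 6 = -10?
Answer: 4/203 ≈ 0.019704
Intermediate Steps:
E(C, a) = -4 - a/4 (E(C, a) = a*(-¼) - 4*1 = -a/4 - 4 = -4 - a/4)
n(F) = -4 (n(F) = 6 - 10 = -4)
o(q) = (-4 + q)*(-17/4 + q) (o(q) = (q - 4)*(q + (-4 - ¼*1)) = (-4 + q)*(q + (-4 - ¼)) = (-4 + q)*(q - 17/4) = (-4 + q)*(-17/4 + q))
1/o(j(8)) = 1/(17 + (-3)² - 33/4*(-3)) = 1/(17 + 9 + 99/4) = 1/(203/4) = 4/203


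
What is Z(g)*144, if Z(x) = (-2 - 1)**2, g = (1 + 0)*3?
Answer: 1296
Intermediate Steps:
g = 3 (g = 1*3 = 3)
Z(x) = 9 (Z(x) = (-3)**2 = 9)
Z(g)*144 = 9*144 = 1296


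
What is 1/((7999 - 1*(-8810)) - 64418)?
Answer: -1/47609 ≈ -2.1004e-5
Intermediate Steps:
1/((7999 - 1*(-8810)) - 64418) = 1/((7999 + 8810) - 64418) = 1/(16809 - 64418) = 1/(-47609) = -1/47609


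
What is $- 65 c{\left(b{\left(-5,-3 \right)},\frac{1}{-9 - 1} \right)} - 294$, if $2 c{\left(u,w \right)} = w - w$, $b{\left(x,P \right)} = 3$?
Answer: $-294$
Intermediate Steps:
$c{\left(u,w \right)} = 0$ ($c{\left(u,w \right)} = \frac{w - w}{2} = \frac{1}{2} \cdot 0 = 0$)
$- 65 c{\left(b{\left(-5,-3 \right)},\frac{1}{-9 - 1} \right)} - 294 = \left(-65\right) 0 - 294 = 0 - 294 = -294$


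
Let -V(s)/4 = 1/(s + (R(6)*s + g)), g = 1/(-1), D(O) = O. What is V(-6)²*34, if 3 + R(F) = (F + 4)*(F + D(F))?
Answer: 544/502681 ≈ 0.0010822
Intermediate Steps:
g = -1
R(F) = -3 + 2*F*(4 + F) (R(F) = -3 + (F + 4)*(F + F) = -3 + (4 + F)*(2*F) = -3 + 2*F*(4 + F))
V(s) = -4/(-1 + 118*s) (V(s) = -4/(s + ((-3 + 2*6² + 8*6)*s - 1)) = -4/(s + ((-3 + 2*36 + 48)*s - 1)) = -4/(s + ((-3 + 72 + 48)*s - 1)) = -4/(s + (117*s - 1)) = -4/(s + (-1 + 117*s)) = -4/(-1 + 118*s))
V(-6)²*34 = (-4/(-1 + 118*(-6)))²*34 = (-4/(-1 - 708))²*34 = (-4/(-709))²*34 = (-4*(-1/709))²*34 = (4/709)²*34 = (16/502681)*34 = 544/502681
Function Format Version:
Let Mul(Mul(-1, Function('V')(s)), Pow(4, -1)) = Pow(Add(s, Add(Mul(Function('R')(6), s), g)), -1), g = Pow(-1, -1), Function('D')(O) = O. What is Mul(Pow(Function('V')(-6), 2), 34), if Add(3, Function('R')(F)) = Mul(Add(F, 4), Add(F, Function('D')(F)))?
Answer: Rational(544, 502681) ≈ 0.0010822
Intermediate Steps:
g = -1
Function('R')(F) = Add(-3, Mul(2, F, Add(4, F))) (Function('R')(F) = Add(-3, Mul(Add(F, 4), Add(F, F))) = Add(-3, Mul(Add(4, F), Mul(2, F))) = Add(-3, Mul(2, F, Add(4, F))))
Function('V')(s) = Mul(-4, Pow(Add(-1, Mul(118, s)), -1)) (Function('V')(s) = Mul(-4, Pow(Add(s, Add(Mul(Add(-3, Mul(2, Pow(6, 2)), Mul(8, 6)), s), -1)), -1)) = Mul(-4, Pow(Add(s, Add(Mul(Add(-3, Mul(2, 36), 48), s), -1)), -1)) = Mul(-4, Pow(Add(s, Add(Mul(Add(-3, 72, 48), s), -1)), -1)) = Mul(-4, Pow(Add(s, Add(Mul(117, s), -1)), -1)) = Mul(-4, Pow(Add(s, Add(-1, Mul(117, s))), -1)) = Mul(-4, Pow(Add(-1, Mul(118, s)), -1)))
Mul(Pow(Function('V')(-6), 2), 34) = Mul(Pow(Mul(-4, Pow(Add(-1, Mul(118, -6)), -1)), 2), 34) = Mul(Pow(Mul(-4, Pow(Add(-1, -708), -1)), 2), 34) = Mul(Pow(Mul(-4, Pow(-709, -1)), 2), 34) = Mul(Pow(Mul(-4, Rational(-1, 709)), 2), 34) = Mul(Pow(Rational(4, 709), 2), 34) = Mul(Rational(16, 502681), 34) = Rational(544, 502681)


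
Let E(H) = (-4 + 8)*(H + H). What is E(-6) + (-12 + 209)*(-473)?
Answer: -93229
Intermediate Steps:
E(H) = 8*H (E(H) = 4*(2*H) = 8*H)
E(-6) + (-12 + 209)*(-473) = 8*(-6) + (-12 + 209)*(-473) = -48 + 197*(-473) = -48 - 93181 = -93229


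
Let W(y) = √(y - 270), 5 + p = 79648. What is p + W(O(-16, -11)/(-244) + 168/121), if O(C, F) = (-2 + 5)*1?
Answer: 79643 + I*√483781911/1342 ≈ 79643.0 + 16.39*I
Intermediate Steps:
p = 79643 (p = -5 + 79648 = 79643)
O(C, F) = 3 (O(C, F) = 3*1 = 3)
W(y) = √(-270 + y)
p + W(O(-16, -11)/(-244) + 168/121) = 79643 + √(-270 + (3/(-244) + 168/121)) = 79643 + √(-270 + (3*(-1/244) + 168*(1/121))) = 79643 + √(-270 + (-3/244 + 168/121)) = 79643 + √(-270 + 40629/29524) = 79643 + √(-7930851/29524) = 79643 + I*√483781911/1342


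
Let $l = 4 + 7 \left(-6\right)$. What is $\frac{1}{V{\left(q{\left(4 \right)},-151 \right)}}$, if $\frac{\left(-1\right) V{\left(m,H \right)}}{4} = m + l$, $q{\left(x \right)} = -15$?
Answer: $\frac{1}{212} \approx 0.004717$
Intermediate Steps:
$l = -38$ ($l = 4 - 42 = -38$)
$V{\left(m,H \right)} = 152 - 4 m$ ($V{\left(m,H \right)} = - 4 \left(m - 38\right) = - 4 \left(-38 + m\right) = 152 - 4 m$)
$\frac{1}{V{\left(q{\left(4 \right)},-151 \right)}} = \frac{1}{152 - -60} = \frac{1}{152 + 60} = \frac{1}{212}$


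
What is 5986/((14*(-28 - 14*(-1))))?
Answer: -2993/98 ≈ -30.541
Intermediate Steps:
5986/((14*(-28 - 14*(-1)))) = 5986/((14*(-28 + 14))) = 5986/((14*(-14))) = 5986/(-196) = 5986*(-1/196) = -2993/98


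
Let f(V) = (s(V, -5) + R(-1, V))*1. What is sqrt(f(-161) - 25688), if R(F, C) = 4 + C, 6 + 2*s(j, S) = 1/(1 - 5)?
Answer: I*sqrt(413570)/4 ≈ 160.77*I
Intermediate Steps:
s(j, S) = -25/8 (s(j, S) = -3 + 1/(2*(1 - 5)) = -3 + (1/2)/(-4) = -3 + (1/2)*(-1/4) = -3 - 1/8 = -25/8)
f(V) = 7/8 + V (f(V) = (-25/8 + (4 + V))*1 = (7/8 + V)*1 = 7/8 + V)
sqrt(f(-161) - 25688) = sqrt((7/8 - 161) - 25688) = sqrt(-1281/8 - 25688) = sqrt(-206785/8) = I*sqrt(413570)/4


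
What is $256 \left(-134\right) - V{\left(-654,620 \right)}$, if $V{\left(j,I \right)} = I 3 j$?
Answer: $1182136$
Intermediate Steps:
$V{\left(j,I \right)} = 3 I j$
$256 \left(-134\right) - V{\left(-654,620 \right)} = 256 \left(-134\right) - 3 \cdot 620 \left(-654\right) = -34304 - -1216440 = -34304 + 1216440 = 1182136$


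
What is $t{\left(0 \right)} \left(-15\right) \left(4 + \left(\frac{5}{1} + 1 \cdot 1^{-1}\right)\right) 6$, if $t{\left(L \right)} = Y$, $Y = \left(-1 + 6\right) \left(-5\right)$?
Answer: $22500$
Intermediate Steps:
$Y = -25$ ($Y = 5 \left(-5\right) = -25$)
$t{\left(L \right)} = -25$
$t{\left(0 \right)} \left(-15\right) \left(4 + \left(\frac{5}{1} + 1 \cdot 1^{-1}\right)\right) 6 = \left(-25\right) \left(-15\right) \left(4 + \left(\frac{5}{1} + 1 \cdot 1^{-1}\right)\right) 6 = 375 \left(4 + \left(5 \cdot 1 + 1 \cdot 1\right)\right) 6 = 375 \left(4 + \left(5 + 1\right)\right) 6 = 375 \left(4 + 6\right) 6 = 375 \cdot 10 \cdot 6 = 375 \cdot 60 = 22500$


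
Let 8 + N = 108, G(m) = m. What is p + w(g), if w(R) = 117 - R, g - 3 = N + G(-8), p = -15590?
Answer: -15568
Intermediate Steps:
N = 100 (N = -8 + 108 = 100)
g = 95 (g = 3 + (100 - 8) = 3 + 92 = 95)
p + w(g) = -15590 + (117 - 1*95) = -15590 + (117 - 95) = -15590 + 22 = -15568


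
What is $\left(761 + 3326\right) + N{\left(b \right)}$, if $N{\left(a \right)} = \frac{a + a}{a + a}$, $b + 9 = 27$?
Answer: $4088$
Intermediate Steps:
$b = 18$ ($b = -9 + 27 = 18$)
$N{\left(a \right)} = 1$ ($N{\left(a \right)} = \frac{2 a}{2 a} = 2 a \frac{1}{2 a} = 1$)
$\left(761 + 3326\right) + N{\left(b \right)} = \left(761 + 3326\right) + 1 = 4087 + 1 = 4088$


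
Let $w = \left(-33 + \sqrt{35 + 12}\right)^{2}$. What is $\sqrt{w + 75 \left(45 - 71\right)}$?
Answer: $\sqrt{-1950 + \left(33 - \sqrt{47}\right)^{2}} \approx 35.588 i$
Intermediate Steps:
$w = \left(-33 + \sqrt{47}\right)^{2} \approx 683.53$
$\sqrt{w + 75 \left(45 - 71\right)} = \sqrt{\left(33 - \sqrt{47}\right)^{2} + 75 \left(45 - 71\right)} = \sqrt{\left(33 - \sqrt{47}\right)^{2} + 75 \left(-26\right)} = \sqrt{\left(33 - \sqrt{47}\right)^{2} - 1950} = \sqrt{-1950 + \left(33 - \sqrt{47}\right)^{2}}$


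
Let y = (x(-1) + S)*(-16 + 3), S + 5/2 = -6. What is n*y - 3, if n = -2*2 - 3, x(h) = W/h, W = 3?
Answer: -2099/2 ≈ -1049.5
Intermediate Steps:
S = -17/2 (S = -5/2 - 6 = -17/2 ≈ -8.5000)
x(h) = 3/h
n = -7 (n = -4 - 3 = -7)
y = 299/2 (y = (3/(-1) - 17/2)*(-16 + 3) = (3*(-1) - 17/2)*(-13) = (-3 - 17/2)*(-13) = -23/2*(-13) = 299/2 ≈ 149.50)
n*y - 3 = -7*299/2 - 3 = -2093/2 - 3 = -2099/2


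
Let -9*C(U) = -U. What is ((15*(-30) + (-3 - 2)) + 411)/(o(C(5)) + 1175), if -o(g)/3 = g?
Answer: -3/80 ≈ -0.037500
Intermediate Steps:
C(U) = U/9 (C(U) = -(-1)*U/9 = U/9)
o(g) = -3*g
((15*(-30) + (-3 - 2)) + 411)/(o(C(5)) + 1175) = ((15*(-30) + (-3 - 2)) + 411)/(-5/3 + 1175) = ((-450 - 5) + 411)/(-3*5/9 + 1175) = (-455 + 411)/(-5/3 + 1175) = -44/3520/3 = -44*3/3520 = -3/80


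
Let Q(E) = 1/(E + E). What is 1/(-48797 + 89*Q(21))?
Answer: -42/2049385 ≈ -2.0494e-5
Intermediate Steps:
Q(E) = 1/(2*E)
1/(-48797 + 89*Q(21)) = 1/(-48797 + 89*((½)/21)) = 1/(-48797 + 89*((½)*(1/21))) = 1/(-48797 + 89*(1/42)) = 1/(-48797 + 89/42) = 1/(-2049385/42) = -42/2049385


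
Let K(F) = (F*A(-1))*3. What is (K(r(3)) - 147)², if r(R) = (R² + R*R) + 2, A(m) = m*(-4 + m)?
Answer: 23409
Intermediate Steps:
r(R) = 2 + 2*R² (r(R) = (R² + R²) + 2 = 2*R² + 2 = 2 + 2*R²)
K(F) = 15*F (K(F) = (F*(-(-4 - 1)))*3 = (F*(-1*(-5)))*3 = (F*5)*3 = (5*F)*3 = 15*F)
(K(r(3)) - 147)² = (15*(2 + 2*3²) - 147)² = (15*(2 + 2*9) - 147)² = (15*(2 + 18) - 147)² = (15*20 - 147)² = (300 - 147)² = 153² = 23409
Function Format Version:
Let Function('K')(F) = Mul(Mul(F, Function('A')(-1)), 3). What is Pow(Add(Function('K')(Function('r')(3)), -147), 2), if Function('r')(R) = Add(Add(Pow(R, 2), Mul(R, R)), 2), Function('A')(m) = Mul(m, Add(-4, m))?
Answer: 23409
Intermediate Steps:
Function('r')(R) = Add(2, Mul(2, Pow(R, 2))) (Function('r')(R) = Add(Add(Pow(R, 2), Pow(R, 2)), 2) = Add(Mul(2, Pow(R, 2)), 2) = Add(2, Mul(2, Pow(R, 2))))
Function('K')(F) = Mul(15, F) (Function('K')(F) = Mul(Mul(F, Mul(-1, Add(-4, -1))), 3) = Mul(Mul(F, Mul(-1, -5)), 3) = Mul(Mul(F, 5), 3) = Mul(Mul(5, F), 3) = Mul(15, F))
Pow(Add(Function('K')(Function('r')(3)), -147), 2) = Pow(Add(Mul(15, Add(2, Mul(2, Pow(3, 2)))), -147), 2) = Pow(Add(Mul(15, Add(2, Mul(2, 9))), -147), 2) = Pow(Add(Mul(15, Add(2, 18)), -147), 2) = Pow(Add(Mul(15, 20), -147), 2) = Pow(Add(300, -147), 2) = Pow(153, 2) = 23409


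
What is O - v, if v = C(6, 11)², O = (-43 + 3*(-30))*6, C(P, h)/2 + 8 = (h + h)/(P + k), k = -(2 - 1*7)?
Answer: -942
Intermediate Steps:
k = 5 (k = -(2 - 7) = -1*(-5) = 5)
C(P, h) = -16 + 4*h/(5 + P) (C(P, h) = -16 + 2*((h + h)/(P + 5)) = -16 + 2*((2*h)/(5 + P)) = -16 + 2*(2*h/(5 + P)) = -16 + 4*h/(5 + P))
O = -798 (O = (-43 - 90)*6 = -133*6 = -798)
v = 144 (v = (4*(-20 + 11 - 4*6)/(5 + 6))² = (4*(-20 + 11 - 24)/11)² = (4*(1/11)*(-33))² = (-12)² = 144)
O - v = -798 - 1*144 = -798 - 144 = -942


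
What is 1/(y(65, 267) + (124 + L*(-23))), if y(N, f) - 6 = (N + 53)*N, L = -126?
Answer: 1/10698 ≈ 9.3475e-5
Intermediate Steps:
y(N, f) = 6 + N*(53 + N) (y(N, f) = 6 + (N + 53)*N = 6 + (53 + N)*N = 6 + N*(53 + N))
1/(y(65, 267) + (124 + L*(-23))) = 1/((6 + 65² + 53*65) + (124 - 126*(-23))) = 1/((6 + 4225 + 3445) + (124 + 2898)) = 1/(7676 + 3022) = 1/10698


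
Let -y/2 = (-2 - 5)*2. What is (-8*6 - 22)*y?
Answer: -1960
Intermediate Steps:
y = 28 (y = -2*(-2 - 5)*2 = -(-14)*2 = -2*(-14) = 28)
(-8*6 - 22)*y = (-8*6 - 22)*28 = (-48 - 22)*28 = -70*28 = -1960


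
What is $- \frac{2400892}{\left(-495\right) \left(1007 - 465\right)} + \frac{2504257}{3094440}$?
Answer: $\frac{270042778367}{27673576920} \approx 9.7581$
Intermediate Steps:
$- \frac{2400892}{\left(-495\right) \left(1007 - 465\right)} + \frac{2504257}{3094440} = - \frac{2400892}{\left(-495\right) 542} + 2504257 \cdot \frac{1}{3094440} = - \frac{2400892}{-268290} + \frac{2504257}{3094440} = \left(-2400892\right) \left(- \frac{1}{268290}\right) + \frac{2504257}{3094440} = \frac{1200446}{134145} + \frac{2504257}{3094440} = \frac{270042778367}{27673576920}$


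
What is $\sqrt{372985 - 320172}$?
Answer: $\sqrt{52813} \approx 229.81$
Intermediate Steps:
$\sqrt{372985 - 320172} = \sqrt{52813}$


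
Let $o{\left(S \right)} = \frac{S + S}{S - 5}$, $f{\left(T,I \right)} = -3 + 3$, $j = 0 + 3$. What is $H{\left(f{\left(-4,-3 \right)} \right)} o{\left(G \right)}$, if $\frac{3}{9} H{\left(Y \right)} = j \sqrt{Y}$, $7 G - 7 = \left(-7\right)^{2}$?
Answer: $0$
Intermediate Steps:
$j = 3$
$G = 8$ ($G = 1 + \frac{\left(-7\right)^{2}}{7} = 1 + \frac{1}{7} \cdot 49 = 1 + 7 = 8$)
$f{\left(T,I \right)} = 0$
$o{\left(S \right)} = \frac{2 S}{-5 + S}$
$H{\left(Y \right)} = 9 \sqrt{Y}$ ($H{\left(Y \right)} = 3 \cdot 3 \sqrt{Y} = 9 \sqrt{Y}$)
$H{\left(f{\left(-4,-3 \right)} \right)} o{\left(G \right)} = 9 \sqrt{0} \cdot 2 \cdot 8 \frac{1}{-5 + 8} = 9 \cdot 0 \cdot 2 \cdot 8 \cdot \frac{1}{3} = 0 \cdot 2 \cdot 8 \cdot \frac{1}{3} = 0 \cdot \frac{16}{3} = 0$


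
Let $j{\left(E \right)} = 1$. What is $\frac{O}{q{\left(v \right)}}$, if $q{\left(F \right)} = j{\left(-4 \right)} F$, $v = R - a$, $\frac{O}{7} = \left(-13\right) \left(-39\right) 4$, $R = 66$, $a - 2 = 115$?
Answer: $- \frac{4732}{17} \approx -278.35$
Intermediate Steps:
$a = 117$ ($a = 2 + 115 = 117$)
$O = 14196$ ($O = 7 \left(-13\right) \left(-39\right) 4 = 7 \cdot 507 \cdot 4 = 7 \cdot 2028 = 14196$)
$v = -51$ ($v = 66 - 117 = -51$)
$q{\left(F \right)} = F$ ($q{\left(F \right)} = 1 F = F$)
$\frac{O}{q{\left(v \right)}} = \frac{14196}{-51} = 14196 \left(- \frac{1}{51}\right) = - \frac{4732}{17}$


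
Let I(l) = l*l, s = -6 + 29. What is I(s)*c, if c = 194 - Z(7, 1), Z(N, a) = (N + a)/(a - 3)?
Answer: 104742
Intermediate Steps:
Z(N, a) = (N + a)/(-3 + a)
s = 23
I(l) = l²
c = 198 (c = 194 - (7 + 1)/(-3 + 1) = 194 - 8/(-2) = 194 - (-1)*8/2 = 194 - 1*(-4) = 194 + 4 = 198)
I(s)*c = 23²*198 = 529*198 = 104742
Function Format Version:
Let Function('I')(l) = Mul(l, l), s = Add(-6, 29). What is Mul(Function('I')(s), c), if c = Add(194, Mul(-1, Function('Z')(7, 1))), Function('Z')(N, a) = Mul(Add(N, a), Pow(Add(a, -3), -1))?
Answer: 104742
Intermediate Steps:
Function('Z')(N, a) = Mul(Pow(Add(-3, a), -1), Add(N, a)) (Function('Z')(N, a) = Mul(Add(N, a), Pow(Add(-3, a), -1)) = Mul(Pow(Add(-3, a), -1), Add(N, a)))
s = 23
Function('I')(l) = Pow(l, 2)
c = 198 (c = Add(194, Mul(-1, Mul(Pow(Add(-3, 1), -1), Add(7, 1)))) = Add(194, Mul(-1, Mul(Pow(-2, -1), 8))) = Add(194, Mul(-1, Mul(Rational(-1, 2), 8))) = Add(194, Mul(-1, -4)) = Add(194, 4) = 198)
Mul(Function('I')(s), c) = Mul(Pow(23, 2), 198) = Mul(529, 198) = 104742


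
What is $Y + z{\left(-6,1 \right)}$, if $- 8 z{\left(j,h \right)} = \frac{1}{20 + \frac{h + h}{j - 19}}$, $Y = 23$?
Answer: $\frac{91607}{3984} \approx 22.994$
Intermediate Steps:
$z{\left(j,h \right)} = - \frac{1}{8 \left(20 + \frac{2 h}{-19 + j}\right)}$ ($z{\left(j,h \right)} = - \frac{1}{8 \left(20 + \frac{h + h}{j - 19}\right)} = - \frac{1}{8 \left(20 + \frac{2 h}{-19 + j}\right)}$)
$Y + z{\left(-6,1 \right)} = 23 + \frac{19 - -6}{16 \left(-190 + 1 + 10 \left(-6\right)\right)} = 23 + \frac{19 + 6}{16 \left(-190 + 1 - 60\right)} = 23 + \frac{1}{16} \frac{1}{-249} \cdot 25 = 23 + \frac{1}{16} \left(- \frac{1}{249}\right) 25 = 23 - \frac{25}{3984} = \frac{91607}{3984}$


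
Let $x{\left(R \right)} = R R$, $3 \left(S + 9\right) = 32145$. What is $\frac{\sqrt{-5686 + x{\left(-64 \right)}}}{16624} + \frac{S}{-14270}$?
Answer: $- \frac{5353}{7135} + \frac{i \sqrt{1590}}{16624} \approx -0.75025 + 0.0023986 i$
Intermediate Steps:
$S = 10706$ ($S = -9 + \frac{1}{3} \cdot 32145 = -9 + 10715 = 10706$)
$x{\left(R \right)} = R^{2}$
$\frac{\sqrt{-5686 + x{\left(-64 \right)}}}{16624} + \frac{S}{-14270} = \frac{\sqrt{-5686 + \left(-64\right)^{2}}}{16624} + \frac{10706}{-14270} = \sqrt{-5686 + 4096} \cdot \frac{1}{16624} + 10706 \left(- \frac{1}{14270}\right) = \sqrt{-1590} \cdot \frac{1}{16624} - \frac{5353}{7135} = i \sqrt{1590} \cdot \frac{1}{16624} - \frac{5353}{7135} = \frac{i \sqrt{1590}}{16624} - \frac{5353}{7135} = - \frac{5353}{7135} + \frac{i \sqrt{1590}}{16624}$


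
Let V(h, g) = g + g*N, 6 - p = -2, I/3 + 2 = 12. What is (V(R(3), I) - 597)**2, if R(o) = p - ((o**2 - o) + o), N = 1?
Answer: 288369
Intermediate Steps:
I = 30 (I = -6 + 3*12 = -6 + 36 = 30)
p = 8 (p = 6 - 1*(-2) = 6 + 2 = 8)
R(o) = 8 - o**2 (R(o) = 8 - ((o**2 - o) + o) = 8 - o**2)
V(h, g) = 2*g (V(h, g) = g + g*1 = g + g = 2*g)
(V(R(3), I) - 597)**2 = (2*30 - 597)**2 = (60 - 597)**2 = (-537)**2 = 288369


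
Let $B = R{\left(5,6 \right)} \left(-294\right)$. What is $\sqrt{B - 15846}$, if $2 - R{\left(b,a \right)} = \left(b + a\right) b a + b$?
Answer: $2 \sqrt{20514} \approx 286.45$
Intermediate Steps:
$R{\left(b,a \right)} = 2 - b - a b \left(a + b\right)$ ($R{\left(b,a \right)} = 2 - \left(\left(b + a\right) b a + b\right) = 2 - \left(\left(a + b\right) b a + b\right) = 2 - \left(b \left(a + b\right) a + b\right) = 2 - \left(a b \left(a + b\right) + b\right) = 2 - \left(b + a b \left(a + b\right)\right) = 2 - b - a b \left(a + b\right)$)
$B = 97902$ ($B = \left(2 - 5 - 6 \cdot 5^{2} - 5 \cdot 6^{2}\right) \left(-294\right) = \left(2 - 5 - 6 \cdot 25 - 5 \cdot 36\right) \left(-294\right) = \left(2 - 5 - 150 - 180\right) \left(-294\right) = \left(-333\right) \left(-294\right) = 97902$)
$\sqrt{B - 15846} = \sqrt{97902 - 15846} = \sqrt{82056} = 2 \sqrt{20514}$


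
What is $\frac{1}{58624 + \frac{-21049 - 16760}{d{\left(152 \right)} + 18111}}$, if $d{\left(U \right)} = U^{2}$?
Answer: $\frac{41215}{2416150351} \approx 1.7058 \cdot 10^{-5}$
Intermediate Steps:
$\frac{1}{58624 + \frac{-21049 - 16760}{d{\left(152 \right)} + 18111}} = \frac{1}{58624 + \frac{-21049 - 16760}{152^{2} + 18111}} = \frac{1}{58624 - \frac{37809}{23104 + 18111}} = \frac{1}{58624 - \frac{37809}{41215}} = \frac{1}{\frac{2416150351}{41215}} = \frac{41215}{2416150351}$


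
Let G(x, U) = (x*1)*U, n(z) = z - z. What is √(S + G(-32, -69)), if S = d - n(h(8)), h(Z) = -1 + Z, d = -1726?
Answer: √482 ≈ 21.954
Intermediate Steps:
n(z) = 0
G(x, U) = U*x (G(x, U) = x*U = U*x)
S = -1726 (S = -1726 - 1*0 = -1726 + 0 = -1726)
√(S + G(-32, -69)) = √(-1726 - 69*(-32)) = √(-1726 + 2208) = √482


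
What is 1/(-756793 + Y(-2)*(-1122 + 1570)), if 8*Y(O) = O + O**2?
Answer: -1/756681 ≈ -1.3216e-6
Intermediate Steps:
Y(O) = O/8 + O**2/8 (Y(O) = (O + O**2)/8 = O/8 + O**2/8)
1/(-756793 + Y(-2)*(-1122 + 1570)) = 1/(-756793 + ((1/8)*(-2)*(1 - 2))*(-1122 + 1570)) = 1/(-756793 + ((1/8)*(-2)*(-1))*448) = 1/(-756793 + (1/4)*448) = 1/(-756793 + 112) = 1/(-756681) = -1/756681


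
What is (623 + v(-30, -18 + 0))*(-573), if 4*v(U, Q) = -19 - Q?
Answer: -1427343/4 ≈ -3.5684e+5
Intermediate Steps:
v(U, Q) = -19/4 - Q/4 (v(U, Q) = (-19 - Q)/4 = -19/4 - Q/4)
(623 + v(-30, -18 + 0))*(-573) = (623 + (-19/4 - (-18 + 0)/4))*(-573) = (623 + (-19/4 - ¼*(-18)))*(-573) = (623 + (-19/4 + 9/2))*(-573) = (623 - ¼)*(-573) = (2491/4)*(-573) = -1427343/4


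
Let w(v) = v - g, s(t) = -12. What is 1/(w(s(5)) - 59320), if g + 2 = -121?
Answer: -1/59209 ≈ -1.6889e-5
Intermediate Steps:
g = -123 (g = -2 - 121 = -123)
w(v) = 123 + v (w(v) = v - 1*(-123) = v + 123 = 123 + v)
1/(w(s(5)) - 59320) = 1/((123 - 12) - 59320) = 1/(111 - 59320) = 1/(-59209) = -1/59209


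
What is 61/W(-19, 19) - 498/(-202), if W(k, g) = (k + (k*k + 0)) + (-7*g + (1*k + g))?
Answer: 58202/21109 ≈ 2.7572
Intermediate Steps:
W(k, g) = k**2 - 6*g + 2*k (W(k, g) = (k + (k**2 + 0)) + (-7*g + (k + g)) = (k + k**2) + (-7*g + (g + k)) = (k + k**2) + (k - 6*g) = k**2 - 6*g + 2*k)
61/W(-19, 19) - 498/(-202) = 61/((-19)**2 - 6*19 + 2*(-19)) - 498/(-202) = 61/(361 - 114 - 38) - 498*(-1/202) = 61/209 + 249/101 = 58202/21109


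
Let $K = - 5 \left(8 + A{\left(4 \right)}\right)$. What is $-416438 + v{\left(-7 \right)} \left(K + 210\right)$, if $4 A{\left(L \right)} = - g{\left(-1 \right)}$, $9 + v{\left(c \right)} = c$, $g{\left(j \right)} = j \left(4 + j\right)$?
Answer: $-419098$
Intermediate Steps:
$v{\left(c \right)} = -9 + c$
$A{\left(L \right)} = \frac{3}{4}$ ($A{\left(L \right)} = \frac{\left(-1\right) \left(- (4 - 1)\right)}{4} = \frac{\left(-1\right) \left(\left(-1\right) 3\right)}{4} = \frac{\left(-1\right) \left(-3\right)}{4} = \frac{1}{4} \cdot 3 = \frac{3}{4}$)
$K = - \frac{175}{4}$ ($K = - 5 \left(8 + \frac{3}{4}\right) = \left(-5\right) \frac{35}{4} = - \frac{175}{4} \approx -43.75$)
$-416438 + v{\left(-7 \right)} \left(K + 210\right) = -416438 + \left(-9 - 7\right) \left(- \frac{175}{4} + 210\right) = -416438 - 2660 = -419098$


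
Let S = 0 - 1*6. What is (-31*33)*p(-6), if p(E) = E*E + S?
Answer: -30690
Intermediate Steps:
S = -6 (S = 0 - 6 = -6)
p(E) = -6 + E² (p(E) = E*E - 6 = E² - 6 = -6 + E²)
(-31*33)*p(-6) = (-31*33)*(-6 + (-6)²) = -1023*(-6 + 36) = -1023*30 = -30690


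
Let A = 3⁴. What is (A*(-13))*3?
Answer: -3159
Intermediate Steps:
A = 81
(A*(-13))*3 = (81*(-13))*3 = -1053*3 = -3159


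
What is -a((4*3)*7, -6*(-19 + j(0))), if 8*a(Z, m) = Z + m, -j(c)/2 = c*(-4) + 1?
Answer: -105/4 ≈ -26.250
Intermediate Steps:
j(c) = -2 + 8*c (j(c) = -2*(c*(-4) + 1) = -2*(-4*c + 1) = -2*(1 - 4*c) = -2 + 8*c)
a(Z, m) = Z/8 + m/8 (a(Z, m) = (Z + m)/8 = Z/8 + m/8)
-a((4*3)*7, -6*(-19 + j(0))) = -(((4*3)*7)/8 + (-6*(-19 + (-2 + 8*0)))/8) = -((12*7)/8 + (-6*(-19 + (-2 + 0)))/8) = -((⅛)*84 + (-6*(-19 - 2))/8) = -(21/2 + (-6*(-21))/8) = -(21/2 + (⅛)*126) = -(21/2 + 63/4) = -1*105/4 = -105/4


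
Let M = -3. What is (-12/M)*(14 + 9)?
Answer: 92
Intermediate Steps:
(-12/M)*(14 + 9) = (-12/(-3))*(14 + 9) = -12*(-1/3)*23 = 4*23 = 92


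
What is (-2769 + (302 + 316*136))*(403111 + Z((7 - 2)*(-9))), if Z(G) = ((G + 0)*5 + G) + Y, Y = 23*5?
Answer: 16323344604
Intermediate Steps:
Y = 115
Z(G) = 115 + 6*G (Z(G) = ((G + 0)*5 + G) + 115 = (G*5 + G) + 115 = (5*G + G) + 115 = 6*G + 115 = 115 + 6*G)
(-2769 + (302 + 316*136))*(403111 + Z((7 - 2)*(-9))) = (-2769 + (302 + 316*136))*(403111 + (115 + 6*((7 - 2)*(-9)))) = (-2769 + (302 + 42976))*(403111 + (115 + 6*(5*(-9)))) = (-2769 + 43278)*(403111 + (115 + 6*(-45))) = 40509*(403111 + (115 - 270)) = 40509*(403111 - 155) = 40509*402956 = 16323344604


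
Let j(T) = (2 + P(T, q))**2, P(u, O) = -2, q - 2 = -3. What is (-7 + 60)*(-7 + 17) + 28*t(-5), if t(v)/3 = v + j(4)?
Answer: 110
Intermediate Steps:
q = -1 (q = 2 - 3 = -1)
j(T) = 0 (j(T) = (2 - 2)**2 = 0**2 = 0)
t(v) = 3*v (t(v) = 3*(v + 0) = 3*v)
(-7 + 60)*(-7 + 17) + 28*t(-5) = (-7 + 60)*(-7 + 17) + 28*(3*(-5)) = 53*10 + 28*(-15) = 530 - 420 = 110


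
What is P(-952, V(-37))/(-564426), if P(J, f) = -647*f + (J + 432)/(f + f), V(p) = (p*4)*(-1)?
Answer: 3543037/20883762 ≈ 0.16966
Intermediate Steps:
V(p) = -4*p (V(p) = (4*p)*(-1) = -4*p)
P(J, f) = -647*f + (432 + J)/(2*f) (P(J, f) = -647*f + (432 + J)/((2*f)) = -647*f + (432 + J)*(1/(2*f)) = -647*f + (432 + J)/(2*f))
P(-952, V(-37))/(-564426) = ((432 - 952 - 1294*(-4*(-37))**2)/(2*((-4*(-37)))))/(-564426) = ((1/2)*(432 - 952 - 1294*148**2)/148)*(-1/564426) = ((1/2)*(1/148)*(432 - 952 - 1294*21904))*(-1/564426) = ((1/2)*(1/148)*(432 - 952 - 28343776))*(-1/564426) = ((1/2)*(1/148)*(-28344296))*(-1/564426) = -3543037/37*(-1/564426) = 3543037/20883762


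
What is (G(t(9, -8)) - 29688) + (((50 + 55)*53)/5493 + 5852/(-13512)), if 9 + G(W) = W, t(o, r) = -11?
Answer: -183743898107/6185118 ≈ -29707.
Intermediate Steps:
G(W) = -9 + W
(G(t(9, -8)) - 29688) + (((50 + 55)*53)/5493 + 5852/(-13512)) = ((-9 - 11) - 29688) + (((50 + 55)*53)/5493 + 5852/(-13512)) = (-20 - 29688) + ((105*53)*(1/5493) + 5852*(-1/13512)) = -29708 + (5565*(1/5493) - 1463/3378) = -29708 + (1855/1831 - 1463/3378) = -29708 + 3587437/6185118 = -183743898107/6185118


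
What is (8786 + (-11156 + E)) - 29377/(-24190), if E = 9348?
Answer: 168827197/24190 ≈ 6979.2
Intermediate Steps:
(8786 + (-11156 + E)) - 29377/(-24190) = (8786 + (-11156 + 9348)) - 29377/(-24190) = (8786 - 1808) - 29377*(-1/24190) = 6978 + 29377/24190 = 168827197/24190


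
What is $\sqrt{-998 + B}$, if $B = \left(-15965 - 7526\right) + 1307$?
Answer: $i \sqrt{23182} \approx 152.26 i$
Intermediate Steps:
$B = -22184$ ($B = -23491 + 1307 = -22184$)
$\sqrt{-998 + B} = \sqrt{-998 - 22184} = \sqrt{-23182} = i \sqrt{23182}$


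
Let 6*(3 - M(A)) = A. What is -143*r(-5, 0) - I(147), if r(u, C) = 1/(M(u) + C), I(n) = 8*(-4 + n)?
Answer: -27170/23 ≈ -1181.3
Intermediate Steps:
M(A) = 3 - A/6
I(n) = -32 + 8*n
r(u, C) = 1/(3 + C - u/6) (r(u, C) = 1/((3 - u/6) + C) = 1/(3 + C - u/6))
-143*r(-5, 0) - I(147) = -858/(18 - 1*(-5) + 6*0) - (-32 + 8*147) = -858/(18 + 5 + 0) - (-32 + 1176) = -858/23 - 1*1144 = -858/23 - 1144 = -27170/23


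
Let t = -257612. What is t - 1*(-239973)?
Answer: -17639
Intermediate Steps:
t - 1*(-239973) = -257612 - 1*(-239973) = -257612 + 239973 = -17639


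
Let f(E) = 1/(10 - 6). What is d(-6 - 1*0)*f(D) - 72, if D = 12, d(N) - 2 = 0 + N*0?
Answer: -143/2 ≈ -71.500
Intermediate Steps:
d(N) = 2 (d(N) = 2 + (0 + N*0) = 2 + (0 + 0) = 2 + 0 = 2)
f(E) = ¼ (f(E) = 1/4 = ¼)
d(-6 - 1*0)*f(D) - 72 = 2*(¼) - 72 = ½ - 72 = -143/2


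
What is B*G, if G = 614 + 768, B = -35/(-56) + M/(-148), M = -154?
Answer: 340663/148 ≈ 2301.8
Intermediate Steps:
B = 493/296 (B = -35/(-56) - 154/(-148) = -35*(-1/56) - 154*(-1/148) = 5/8 + 77/74 = 493/296 ≈ 1.6655)
G = 1382
B*G = (493/296)*1382 = 340663/148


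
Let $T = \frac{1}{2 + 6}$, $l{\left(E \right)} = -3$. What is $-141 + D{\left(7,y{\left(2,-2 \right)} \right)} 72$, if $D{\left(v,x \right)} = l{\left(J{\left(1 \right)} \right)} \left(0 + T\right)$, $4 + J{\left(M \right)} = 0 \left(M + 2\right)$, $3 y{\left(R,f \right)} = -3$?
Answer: $-168$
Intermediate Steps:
$y{\left(R,f \right)} = -1$ ($y{\left(R,f \right)} = \frac{1}{3} \left(-3\right) = -1$)
$J{\left(M \right)} = -4$ ($J{\left(M \right)} = -4 + 0 \left(M + 2\right) = -4 + 0 \left(2 + M\right) = -4 + 0 = -4$)
$T = \frac{1}{8} \approx 0.125$
$D{\left(v,x \right)} = - \frac{3}{8}$ ($D{\left(v,x \right)} = - 3 \left(0 + \frac{1}{8}\right) = \left(-3\right) \frac{1}{8} = - \frac{3}{8}$)
$-141 + D{\left(7,y{\left(2,-2 \right)} \right)} 72 = -141 - 27 = -168$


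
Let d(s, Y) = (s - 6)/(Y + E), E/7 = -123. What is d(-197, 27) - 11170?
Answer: -9315577/834 ≈ -11170.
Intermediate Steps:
E = -861 (E = 7*(-123) = -861)
d(s, Y) = (-6 + s)/(-861 + Y) (d(s, Y) = (s - 6)/(Y - 861) = (-6 + s)/(-861 + Y))
d(-197, 27) - 11170 = (-6 - 197)/(-861 + 27) - 11170 = -203/(-834) - 11170 = -1/834*(-203) - 11170 = 203/834 - 11170 = -9315577/834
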